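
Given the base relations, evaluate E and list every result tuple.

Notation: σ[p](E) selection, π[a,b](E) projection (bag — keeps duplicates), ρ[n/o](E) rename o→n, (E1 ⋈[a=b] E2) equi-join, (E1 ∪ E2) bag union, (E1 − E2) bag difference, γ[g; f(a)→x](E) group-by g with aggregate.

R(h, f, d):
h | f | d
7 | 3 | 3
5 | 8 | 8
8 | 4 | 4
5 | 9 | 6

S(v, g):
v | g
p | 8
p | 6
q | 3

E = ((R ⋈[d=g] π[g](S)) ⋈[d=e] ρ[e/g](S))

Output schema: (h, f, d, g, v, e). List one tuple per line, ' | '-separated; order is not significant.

Subexpression sizes:
  R → 4
  S → 3
  π[g](S) → 3
  (R ⋈[d=g] π[g](S)) → 3
  S → 3
  ρ[e/g](S) → 3
  ((R ⋈[d=g] π[g](S)) ⋈[d=e] ρ[e/g](S)) → 3

== RESULT ==
h | f | d | g | v | e
5 | 8 | 8 | 8 | p | 8
5 | 9 | 6 | 6 | p | 6
7 | 3 | 3 | 3 | q | 3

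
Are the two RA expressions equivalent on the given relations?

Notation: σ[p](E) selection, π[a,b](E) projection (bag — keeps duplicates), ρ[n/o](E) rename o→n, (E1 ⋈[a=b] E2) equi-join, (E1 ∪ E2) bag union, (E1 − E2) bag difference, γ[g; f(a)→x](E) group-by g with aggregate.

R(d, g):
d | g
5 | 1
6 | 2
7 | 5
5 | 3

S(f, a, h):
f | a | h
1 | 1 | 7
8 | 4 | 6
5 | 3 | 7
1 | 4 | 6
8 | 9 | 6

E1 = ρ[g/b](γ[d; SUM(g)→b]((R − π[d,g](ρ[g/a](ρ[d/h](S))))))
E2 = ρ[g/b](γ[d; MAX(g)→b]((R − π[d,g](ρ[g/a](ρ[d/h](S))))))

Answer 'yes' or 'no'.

E1 stepwise |·|:
  R → 4
  S → 5
  ρ[d/h](S) → 5
  ρ[g/a](ρ[d/h](S)) → 5
  π[d,g](ρ[g/a](ρ[d/h](S))) → 5
  (R − π[d,g](ρ[g/a](ρ[d/h](S)))) → 4
  γ[d; SUM(g)→b]((R − π[d,g](ρ[g/a](ρ[d/h](S))))) → 3
  ρ[g/b](γ[d; SUM(g)→b]((R − π[d,g](ρ[g/a](ρ[d/h](S)))))) → 3
E2 stepwise |·|:
  R → 4
  S → 5
  ρ[d/h](S) → 5
  ρ[g/a](ρ[d/h](S)) → 5
  π[d,g](ρ[g/a](ρ[d/h](S))) → 5
  (R − π[d,g](ρ[g/a](ρ[d/h](S)))) → 4
  γ[d; MAX(g)→b]((R − π[d,g](ρ[g/a](ρ[d/h](S))))) → 3
  ρ[g/b](γ[d; MAX(g)→b]((R − π[d,g](ρ[g/a](ρ[d/h](S)))))) → 3

E1 result:
d | g
5 | 4
6 | 2
7 | 5
E2 result:
d | g
5 | 3
6 | 2
7 | 5
Witness: (5, 3) appears 0× in E1 but 1× in E2.

no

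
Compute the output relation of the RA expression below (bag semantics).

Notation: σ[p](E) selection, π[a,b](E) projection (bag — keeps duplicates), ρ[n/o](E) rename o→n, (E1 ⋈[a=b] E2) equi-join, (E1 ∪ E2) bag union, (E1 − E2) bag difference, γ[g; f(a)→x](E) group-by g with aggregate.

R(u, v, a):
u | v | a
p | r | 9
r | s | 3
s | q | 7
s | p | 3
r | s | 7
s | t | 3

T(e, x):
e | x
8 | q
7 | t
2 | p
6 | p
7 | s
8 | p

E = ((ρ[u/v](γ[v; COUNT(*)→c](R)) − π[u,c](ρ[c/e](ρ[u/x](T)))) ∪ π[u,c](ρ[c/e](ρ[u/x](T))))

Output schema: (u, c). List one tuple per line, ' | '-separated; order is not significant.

Stepwise |·|:
  R → 6
  γ[v; COUNT(*)→c](R) → 5
  ρ[u/v](γ[v; COUNT(*)→c](R)) → 5
  T → 6
  ρ[u/x](T) → 6
  ρ[c/e](ρ[u/x](T)) → 6
  π[u,c](ρ[c/e](ρ[u/x](T))) → 6
  (ρ[u/v](γ[v; COUNT(*)→c](R)) − π[u,c](ρ[c/e](ρ[u/x](T)))) → 5
  T → 6
  ρ[u/x](T) → 6
  ρ[c/e](ρ[u/x](T)) → 6
  π[u,c](ρ[c/e](ρ[u/x](T))) → 6
  ((ρ[u/v](γ[v; COUNT(*)→c](R)) − π[u,c](ρ[c/e](ρ[u/x](T)))) ∪ π[u,c](ρ[c/e](ρ[u/x](T)))) → 11

== RESULT ==
u | c
p | 1
p | 2
p | 6
p | 8
q | 1
q | 8
r | 1
s | 2
s | 7
t | 1
t | 7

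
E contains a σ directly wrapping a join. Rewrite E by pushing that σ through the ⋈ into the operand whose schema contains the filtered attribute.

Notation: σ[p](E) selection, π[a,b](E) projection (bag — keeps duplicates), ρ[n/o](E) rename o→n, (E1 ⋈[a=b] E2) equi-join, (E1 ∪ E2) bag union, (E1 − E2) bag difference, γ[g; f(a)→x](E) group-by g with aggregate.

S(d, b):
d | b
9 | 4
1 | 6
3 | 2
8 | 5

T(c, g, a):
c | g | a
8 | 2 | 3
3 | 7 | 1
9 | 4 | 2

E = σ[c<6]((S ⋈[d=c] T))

σ filters on c, owned by the right side.
E' = (S ⋈[d=c] σ[c<6](T))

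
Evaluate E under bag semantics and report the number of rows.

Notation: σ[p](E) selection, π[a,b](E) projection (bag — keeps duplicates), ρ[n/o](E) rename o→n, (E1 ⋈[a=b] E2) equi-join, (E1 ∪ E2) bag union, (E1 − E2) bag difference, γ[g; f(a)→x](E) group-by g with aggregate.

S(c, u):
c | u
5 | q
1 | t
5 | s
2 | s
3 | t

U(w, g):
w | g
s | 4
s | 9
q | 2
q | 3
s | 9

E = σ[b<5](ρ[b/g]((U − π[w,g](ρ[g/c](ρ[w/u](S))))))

Stepwise |·|:
  U → 5
  S → 5
  ρ[w/u](S) → 5
  ρ[g/c](ρ[w/u](S)) → 5
  π[w,g](ρ[g/c](ρ[w/u](S))) → 5
  (U − π[w,g](ρ[g/c](ρ[w/u](S)))) → 5
  ρ[b/g]((U − π[w,g](ρ[g/c](ρ[w/u](S))))) → 5
  σ[b<5](ρ[b/g]((U − π[w,g](ρ[g/c](ρ[w/u](S)))))) → 3

|E| = 3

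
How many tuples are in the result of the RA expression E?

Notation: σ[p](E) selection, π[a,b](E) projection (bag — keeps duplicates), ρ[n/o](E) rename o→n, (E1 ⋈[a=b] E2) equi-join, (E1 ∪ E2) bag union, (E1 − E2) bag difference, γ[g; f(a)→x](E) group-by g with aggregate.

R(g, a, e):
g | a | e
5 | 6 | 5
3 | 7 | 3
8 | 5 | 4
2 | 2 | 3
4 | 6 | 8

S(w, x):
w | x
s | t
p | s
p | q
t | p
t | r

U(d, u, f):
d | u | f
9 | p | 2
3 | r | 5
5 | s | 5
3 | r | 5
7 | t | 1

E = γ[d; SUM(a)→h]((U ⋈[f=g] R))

Per-node cardinality:
  U → 5
  R → 5
  (U ⋈[f=g] R) → 4
  γ[d; SUM(a)→h]((U ⋈[f=g] R)) → 3

|E| = 3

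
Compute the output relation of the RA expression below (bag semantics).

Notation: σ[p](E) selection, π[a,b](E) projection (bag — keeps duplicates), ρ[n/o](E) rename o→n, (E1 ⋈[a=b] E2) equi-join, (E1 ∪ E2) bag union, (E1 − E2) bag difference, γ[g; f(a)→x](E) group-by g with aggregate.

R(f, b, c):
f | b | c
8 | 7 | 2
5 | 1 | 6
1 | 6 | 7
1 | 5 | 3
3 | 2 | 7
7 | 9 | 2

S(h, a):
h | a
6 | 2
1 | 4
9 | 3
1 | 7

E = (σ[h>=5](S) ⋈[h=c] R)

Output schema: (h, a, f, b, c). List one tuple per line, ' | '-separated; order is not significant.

Subexpression sizes:
  S → 4
  σ[h>=5](S) → 2
  R → 6
  (σ[h>=5](S) ⋈[h=c] R) → 1

== RESULT ==
h | a | f | b | c
6 | 2 | 5 | 1 | 6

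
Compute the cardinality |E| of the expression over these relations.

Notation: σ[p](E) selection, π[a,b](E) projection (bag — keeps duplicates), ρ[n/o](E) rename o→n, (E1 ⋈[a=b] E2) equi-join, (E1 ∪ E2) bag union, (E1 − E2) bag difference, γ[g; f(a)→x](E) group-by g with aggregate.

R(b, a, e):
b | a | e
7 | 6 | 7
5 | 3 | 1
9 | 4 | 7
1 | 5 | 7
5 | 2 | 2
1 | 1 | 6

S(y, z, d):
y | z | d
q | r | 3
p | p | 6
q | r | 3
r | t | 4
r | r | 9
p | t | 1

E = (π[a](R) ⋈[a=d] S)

Stepwise |·|:
  R → 6
  π[a](R) → 6
  S → 6
  (π[a](R) ⋈[a=d] S) → 5

|E| = 5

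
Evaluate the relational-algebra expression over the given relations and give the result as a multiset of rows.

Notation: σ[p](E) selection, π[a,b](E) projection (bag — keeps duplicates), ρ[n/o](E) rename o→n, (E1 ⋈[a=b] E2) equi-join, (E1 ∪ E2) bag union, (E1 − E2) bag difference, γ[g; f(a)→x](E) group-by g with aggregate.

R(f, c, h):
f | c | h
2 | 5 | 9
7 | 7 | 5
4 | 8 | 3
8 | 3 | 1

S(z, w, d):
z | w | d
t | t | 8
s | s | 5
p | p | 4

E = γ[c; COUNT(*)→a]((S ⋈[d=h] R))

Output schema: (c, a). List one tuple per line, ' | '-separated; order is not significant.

Per-node cardinality:
  S → 3
  R → 4
  (S ⋈[d=h] R) → 1
  γ[c; COUNT(*)→a]((S ⋈[d=h] R)) → 1

== RESULT ==
c | a
7 | 1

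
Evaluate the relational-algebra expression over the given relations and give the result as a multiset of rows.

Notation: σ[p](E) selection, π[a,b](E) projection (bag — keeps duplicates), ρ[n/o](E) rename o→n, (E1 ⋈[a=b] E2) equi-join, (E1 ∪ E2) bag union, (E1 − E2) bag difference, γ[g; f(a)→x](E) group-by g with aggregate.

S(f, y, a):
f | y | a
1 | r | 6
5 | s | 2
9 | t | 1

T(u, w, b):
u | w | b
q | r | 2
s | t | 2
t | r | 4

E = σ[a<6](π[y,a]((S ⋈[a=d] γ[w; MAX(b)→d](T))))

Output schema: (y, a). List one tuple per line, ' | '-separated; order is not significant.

Stepwise |·|:
  S → 3
  T → 3
  γ[w; MAX(b)→d](T) → 2
  (S ⋈[a=d] γ[w; MAX(b)→d](T)) → 1
  π[y,a]((S ⋈[a=d] γ[w; MAX(b)→d](T))) → 1
  σ[a<6](π[y,a]((S ⋈[a=d] γ[w; MAX(b)→d](T)))) → 1

== RESULT ==
y | a
s | 2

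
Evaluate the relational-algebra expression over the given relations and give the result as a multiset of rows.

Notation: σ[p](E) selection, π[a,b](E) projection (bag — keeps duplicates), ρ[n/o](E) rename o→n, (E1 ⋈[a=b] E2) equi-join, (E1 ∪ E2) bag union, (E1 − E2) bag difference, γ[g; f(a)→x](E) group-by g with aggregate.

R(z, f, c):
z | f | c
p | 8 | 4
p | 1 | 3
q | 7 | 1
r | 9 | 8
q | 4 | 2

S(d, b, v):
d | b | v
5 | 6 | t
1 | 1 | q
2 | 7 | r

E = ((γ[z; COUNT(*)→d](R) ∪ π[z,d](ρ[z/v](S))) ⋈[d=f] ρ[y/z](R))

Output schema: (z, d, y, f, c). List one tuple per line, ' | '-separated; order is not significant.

Row counts bottom-up:
  R → 5
  γ[z; COUNT(*)→d](R) → 3
  S → 3
  ρ[z/v](S) → 3
  π[z,d](ρ[z/v](S)) → 3
  (γ[z; COUNT(*)→d](R) ∪ π[z,d](ρ[z/v](S))) → 6
  R → 5
  ρ[y/z](R) → 5
  ((γ[z; COUNT(*)→d](R) ∪ π[z,d](ρ[z/v](S))) ⋈[d=f] ρ[y/z](R)) → 2

== RESULT ==
z | d | y | f | c
q | 1 | p | 1 | 3
r | 1 | p | 1 | 3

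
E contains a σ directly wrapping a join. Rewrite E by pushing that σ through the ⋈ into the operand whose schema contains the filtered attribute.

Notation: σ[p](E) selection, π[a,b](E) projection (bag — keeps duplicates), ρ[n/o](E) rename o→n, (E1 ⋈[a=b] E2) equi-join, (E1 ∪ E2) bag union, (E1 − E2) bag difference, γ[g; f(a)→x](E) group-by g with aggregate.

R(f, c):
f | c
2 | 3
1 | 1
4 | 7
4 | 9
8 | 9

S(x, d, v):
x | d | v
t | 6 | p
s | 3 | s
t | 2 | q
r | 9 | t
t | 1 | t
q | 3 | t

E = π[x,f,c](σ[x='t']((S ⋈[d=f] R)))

σ filters on x, owned by the left side.
E' = π[x,f,c]((σ[x='t'](S) ⋈[d=f] R))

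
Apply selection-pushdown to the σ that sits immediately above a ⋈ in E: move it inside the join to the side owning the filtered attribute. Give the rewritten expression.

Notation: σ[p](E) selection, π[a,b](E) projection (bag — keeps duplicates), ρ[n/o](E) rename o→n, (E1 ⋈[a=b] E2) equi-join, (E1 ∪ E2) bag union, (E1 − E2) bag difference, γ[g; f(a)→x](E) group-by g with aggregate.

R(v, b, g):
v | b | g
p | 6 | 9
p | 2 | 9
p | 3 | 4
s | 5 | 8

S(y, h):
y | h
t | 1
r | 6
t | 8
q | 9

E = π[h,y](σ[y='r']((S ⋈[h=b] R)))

σ filters on y, owned by the left side.
E' = π[h,y]((σ[y='r'](S) ⋈[h=b] R))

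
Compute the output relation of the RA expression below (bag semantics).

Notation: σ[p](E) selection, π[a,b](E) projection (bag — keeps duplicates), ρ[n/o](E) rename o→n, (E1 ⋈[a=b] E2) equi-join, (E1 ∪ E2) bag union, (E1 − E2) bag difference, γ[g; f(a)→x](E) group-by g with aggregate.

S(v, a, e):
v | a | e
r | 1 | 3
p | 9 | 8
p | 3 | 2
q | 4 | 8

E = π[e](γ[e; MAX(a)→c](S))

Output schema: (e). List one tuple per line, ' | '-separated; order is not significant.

Stepwise |·|:
  S → 4
  γ[e; MAX(a)→c](S) → 3
  π[e](γ[e; MAX(a)→c](S)) → 3

== RESULT ==
e
2
3
8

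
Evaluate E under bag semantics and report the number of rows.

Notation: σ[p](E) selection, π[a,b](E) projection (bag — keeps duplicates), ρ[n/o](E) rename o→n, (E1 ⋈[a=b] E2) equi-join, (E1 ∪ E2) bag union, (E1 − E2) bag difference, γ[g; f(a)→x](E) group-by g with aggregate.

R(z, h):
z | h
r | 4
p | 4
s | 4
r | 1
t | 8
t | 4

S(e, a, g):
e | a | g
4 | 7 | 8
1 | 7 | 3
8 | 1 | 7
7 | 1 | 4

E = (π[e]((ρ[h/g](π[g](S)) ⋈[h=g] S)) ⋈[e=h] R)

Per-node cardinality:
  S → 4
  π[g](S) → 4
  ρ[h/g](π[g](S)) → 4
  S → 4
  (ρ[h/g](π[g](S)) ⋈[h=g] S) → 4
  π[e]((ρ[h/g](π[g](S)) ⋈[h=g] S)) → 4
  R → 6
  (π[e]((ρ[h/g](π[g](S)) ⋈[h=g] S)) ⋈[e=h] R) → 6

|E| = 6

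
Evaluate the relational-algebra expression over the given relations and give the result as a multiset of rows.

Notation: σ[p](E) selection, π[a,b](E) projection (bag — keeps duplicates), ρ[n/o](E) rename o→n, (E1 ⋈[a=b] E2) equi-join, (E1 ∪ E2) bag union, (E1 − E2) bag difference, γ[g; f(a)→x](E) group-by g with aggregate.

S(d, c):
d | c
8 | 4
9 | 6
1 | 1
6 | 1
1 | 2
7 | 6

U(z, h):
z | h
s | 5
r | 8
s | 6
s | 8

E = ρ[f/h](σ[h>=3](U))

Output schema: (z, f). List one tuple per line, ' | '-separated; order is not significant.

Subexpression sizes:
  U → 4
  σ[h>=3](U) → 4
  ρ[f/h](σ[h>=3](U)) → 4

== RESULT ==
z | f
r | 8
s | 5
s | 6
s | 8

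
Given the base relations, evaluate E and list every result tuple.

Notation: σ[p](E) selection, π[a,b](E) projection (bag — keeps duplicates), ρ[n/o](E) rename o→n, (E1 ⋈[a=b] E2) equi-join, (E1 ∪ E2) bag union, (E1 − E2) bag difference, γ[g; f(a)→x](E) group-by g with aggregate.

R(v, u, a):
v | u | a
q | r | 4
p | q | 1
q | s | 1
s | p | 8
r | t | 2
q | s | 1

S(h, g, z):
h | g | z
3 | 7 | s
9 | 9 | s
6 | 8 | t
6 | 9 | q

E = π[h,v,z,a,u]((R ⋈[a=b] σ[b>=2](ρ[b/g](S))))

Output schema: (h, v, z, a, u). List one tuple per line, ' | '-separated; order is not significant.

Stepwise |·|:
  R → 6
  S → 4
  ρ[b/g](S) → 4
  σ[b>=2](ρ[b/g](S)) → 4
  (R ⋈[a=b] σ[b>=2](ρ[b/g](S))) → 1
  π[h,v,z,a,u]((R ⋈[a=b] σ[b>=2](ρ[b/g](S)))) → 1

== RESULT ==
h | v | z | a | u
6 | s | t | 8 | p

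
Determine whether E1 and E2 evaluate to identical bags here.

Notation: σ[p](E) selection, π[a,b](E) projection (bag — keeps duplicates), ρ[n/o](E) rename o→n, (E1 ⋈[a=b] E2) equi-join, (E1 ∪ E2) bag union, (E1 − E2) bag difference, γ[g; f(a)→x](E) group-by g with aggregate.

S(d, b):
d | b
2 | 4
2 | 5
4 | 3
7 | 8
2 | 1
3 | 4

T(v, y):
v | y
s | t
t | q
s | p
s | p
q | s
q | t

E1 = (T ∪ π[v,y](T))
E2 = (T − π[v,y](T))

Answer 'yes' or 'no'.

E1 row counts bottom-up:
  T → 6
  T → 6
  π[v,y](T) → 6
  (T ∪ π[v,y](T)) → 12
E2 row counts bottom-up:
  T → 6
  T → 6
  π[v,y](T) → 6
  (T − π[v,y](T)) → 0

E1 result:
v | y
q | s
q | s
q | t
q | t
s | p
s | p
s | p
s | p
s | t
s | t
t | q
t | q
E2 result:
v | y
(0 rows)
Witness: ('q', 't') appears 2× in E1 but 0× in E2.

no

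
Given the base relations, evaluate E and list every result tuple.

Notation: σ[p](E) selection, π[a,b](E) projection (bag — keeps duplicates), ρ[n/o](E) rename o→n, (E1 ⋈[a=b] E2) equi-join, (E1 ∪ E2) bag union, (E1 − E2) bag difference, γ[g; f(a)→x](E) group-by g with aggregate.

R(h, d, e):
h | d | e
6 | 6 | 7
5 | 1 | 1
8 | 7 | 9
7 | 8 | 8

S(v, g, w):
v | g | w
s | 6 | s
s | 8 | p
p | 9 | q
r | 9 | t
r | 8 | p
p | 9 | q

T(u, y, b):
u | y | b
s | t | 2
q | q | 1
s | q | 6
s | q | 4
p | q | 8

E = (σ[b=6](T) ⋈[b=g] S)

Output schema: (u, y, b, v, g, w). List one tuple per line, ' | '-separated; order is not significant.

Subexpression sizes:
  T → 5
  σ[b=6](T) → 1
  S → 6
  (σ[b=6](T) ⋈[b=g] S) → 1

== RESULT ==
u | y | b | v | g | w
s | q | 6 | s | 6 | s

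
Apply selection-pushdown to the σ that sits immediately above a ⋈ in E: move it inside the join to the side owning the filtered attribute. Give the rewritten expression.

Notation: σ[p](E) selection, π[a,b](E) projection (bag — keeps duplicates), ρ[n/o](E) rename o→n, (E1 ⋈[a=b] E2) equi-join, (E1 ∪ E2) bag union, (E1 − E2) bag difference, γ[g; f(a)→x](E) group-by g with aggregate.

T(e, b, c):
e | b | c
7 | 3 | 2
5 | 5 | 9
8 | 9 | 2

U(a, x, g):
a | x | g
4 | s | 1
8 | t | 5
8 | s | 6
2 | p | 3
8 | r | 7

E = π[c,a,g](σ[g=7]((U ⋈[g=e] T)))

σ filters on g, owned by the left side.
E' = π[c,a,g]((σ[g=7](U) ⋈[g=e] T))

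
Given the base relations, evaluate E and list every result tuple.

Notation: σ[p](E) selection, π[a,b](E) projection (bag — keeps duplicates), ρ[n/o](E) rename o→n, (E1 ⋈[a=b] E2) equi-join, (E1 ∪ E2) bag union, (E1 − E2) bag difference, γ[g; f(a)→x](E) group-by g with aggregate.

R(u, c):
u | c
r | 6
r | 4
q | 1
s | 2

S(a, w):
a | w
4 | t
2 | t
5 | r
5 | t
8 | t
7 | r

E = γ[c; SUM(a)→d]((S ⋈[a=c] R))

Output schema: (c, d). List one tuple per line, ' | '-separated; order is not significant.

Stepwise |·|:
  S → 6
  R → 4
  (S ⋈[a=c] R) → 2
  γ[c; SUM(a)→d]((S ⋈[a=c] R)) → 2

== RESULT ==
c | d
2 | 2
4 | 4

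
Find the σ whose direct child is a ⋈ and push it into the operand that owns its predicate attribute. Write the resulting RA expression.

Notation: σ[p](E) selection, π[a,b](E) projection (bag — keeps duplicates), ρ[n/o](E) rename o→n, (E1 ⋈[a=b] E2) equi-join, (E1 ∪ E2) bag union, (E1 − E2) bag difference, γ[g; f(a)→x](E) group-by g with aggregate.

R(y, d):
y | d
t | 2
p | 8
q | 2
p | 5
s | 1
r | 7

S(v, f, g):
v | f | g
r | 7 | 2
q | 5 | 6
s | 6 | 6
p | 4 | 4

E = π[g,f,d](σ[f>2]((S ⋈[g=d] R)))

σ filters on f, owned by the left side.
E' = π[g,f,d]((σ[f>2](S) ⋈[g=d] R))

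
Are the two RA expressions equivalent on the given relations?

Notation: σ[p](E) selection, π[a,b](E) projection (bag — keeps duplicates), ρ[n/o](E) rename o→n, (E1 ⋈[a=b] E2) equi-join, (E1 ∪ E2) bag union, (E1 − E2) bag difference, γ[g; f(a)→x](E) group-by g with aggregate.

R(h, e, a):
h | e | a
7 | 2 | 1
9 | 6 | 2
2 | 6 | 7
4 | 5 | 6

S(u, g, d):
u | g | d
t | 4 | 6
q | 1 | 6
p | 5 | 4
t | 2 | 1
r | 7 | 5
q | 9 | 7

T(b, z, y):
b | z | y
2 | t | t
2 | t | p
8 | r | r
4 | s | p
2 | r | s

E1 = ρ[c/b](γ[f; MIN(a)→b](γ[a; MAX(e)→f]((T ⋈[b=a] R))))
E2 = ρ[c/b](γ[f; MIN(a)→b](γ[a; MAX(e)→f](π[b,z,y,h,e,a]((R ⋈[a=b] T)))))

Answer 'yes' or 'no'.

E1 per-node cardinality:
  T → 5
  R → 4
  (T ⋈[b=a] R) → 3
  γ[a; MAX(e)→f]((T ⋈[b=a] R)) → 1
  γ[f; MIN(a)→b](γ[a; MAX(e)→f]((T ⋈[b=a] R))) → 1
  ρ[c/b](γ[f; MIN(a)→b](γ[a; MAX(e)→f]((T ⋈[b=a] R)))) → 1
E2 per-node cardinality:
  R → 4
  T → 5
  (R ⋈[a=b] T) → 3
  π[b,z,y,h,e,a]((R ⋈[a=b] T)) → 3
  γ[a; MAX(e)→f](π[b,z,y,h,e,a]((R ⋈[a=b] T))) → 1
  γ[f; MIN(a)→b](γ[a; MAX(e)→f](π[b,z,y,h,e,a]((R ⋈[a=b] T)))) → 1
  ρ[c/b](γ[f; MIN(a)→b](γ[a; MAX(e)→f](π[b,z,y,h,e,a]((R ⋈[a=b] T))))) → 1

E1 and E2 produce the same multiset:
f | c
6 | 2

yes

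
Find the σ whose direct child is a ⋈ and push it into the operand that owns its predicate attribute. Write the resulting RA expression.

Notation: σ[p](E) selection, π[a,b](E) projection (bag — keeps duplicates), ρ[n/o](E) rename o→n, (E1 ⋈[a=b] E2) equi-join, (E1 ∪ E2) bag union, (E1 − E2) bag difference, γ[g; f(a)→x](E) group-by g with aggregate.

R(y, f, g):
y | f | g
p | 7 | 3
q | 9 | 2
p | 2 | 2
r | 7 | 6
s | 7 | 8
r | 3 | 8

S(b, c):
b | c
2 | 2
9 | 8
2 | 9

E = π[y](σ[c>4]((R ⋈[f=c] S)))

σ filters on c, owned by the right side.
E' = π[y]((R ⋈[f=c] σ[c>4](S)))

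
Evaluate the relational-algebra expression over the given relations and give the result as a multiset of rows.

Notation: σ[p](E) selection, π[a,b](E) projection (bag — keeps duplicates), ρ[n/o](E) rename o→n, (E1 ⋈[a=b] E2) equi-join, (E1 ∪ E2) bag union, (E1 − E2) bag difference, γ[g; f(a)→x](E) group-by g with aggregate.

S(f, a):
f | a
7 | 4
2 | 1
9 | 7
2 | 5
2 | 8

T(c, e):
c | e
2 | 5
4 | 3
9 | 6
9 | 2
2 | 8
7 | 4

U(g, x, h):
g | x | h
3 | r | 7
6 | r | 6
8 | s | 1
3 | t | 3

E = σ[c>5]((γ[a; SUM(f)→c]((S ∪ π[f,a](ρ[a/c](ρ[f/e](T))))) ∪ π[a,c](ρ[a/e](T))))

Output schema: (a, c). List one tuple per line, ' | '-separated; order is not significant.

Subexpression sizes:
  S → 5
  T → 6
  ρ[f/e](T) → 6
  ρ[a/c](ρ[f/e](T)) → 6
  π[f,a](ρ[a/c](ρ[f/e](T))) → 6
  (S ∪ π[f,a](ρ[a/c](ρ[f/e](T)))) → 11
  γ[a; SUM(f)→c]((S ∪ π[f,a](ρ[a/c](ρ[f/e](T))))) → 7
  T → 6
  ρ[a/e](T) → 6
  π[a,c](ρ[a/e](T)) → 6
  (γ[a; SUM(f)→c]((S ∪ π[f,a](ρ[a/c](ρ[f/e](T))))) ∪ π[a,c](ρ[a/e](T))) → 13
  σ[c>5]((γ[a; SUM(f)→c]((S ∪ π[f,a](ρ[a/c](ρ[f/e](T))))) ∪ π[a,c](ρ[a/e](T)))) → 7

== RESULT ==
a | c
2 | 9
2 | 13
4 | 7
4 | 10
6 | 9
7 | 13
9 | 8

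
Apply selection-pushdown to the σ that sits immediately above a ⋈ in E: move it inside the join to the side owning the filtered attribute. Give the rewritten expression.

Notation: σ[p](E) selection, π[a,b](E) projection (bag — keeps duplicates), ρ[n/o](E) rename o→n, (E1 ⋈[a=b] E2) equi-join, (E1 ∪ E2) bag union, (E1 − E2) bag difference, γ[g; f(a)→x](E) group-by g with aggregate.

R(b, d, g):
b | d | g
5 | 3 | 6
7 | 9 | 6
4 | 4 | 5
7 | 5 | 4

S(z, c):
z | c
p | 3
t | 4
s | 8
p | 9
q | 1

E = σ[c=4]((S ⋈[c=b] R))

σ filters on c, owned by the left side.
E' = (σ[c=4](S) ⋈[c=b] R)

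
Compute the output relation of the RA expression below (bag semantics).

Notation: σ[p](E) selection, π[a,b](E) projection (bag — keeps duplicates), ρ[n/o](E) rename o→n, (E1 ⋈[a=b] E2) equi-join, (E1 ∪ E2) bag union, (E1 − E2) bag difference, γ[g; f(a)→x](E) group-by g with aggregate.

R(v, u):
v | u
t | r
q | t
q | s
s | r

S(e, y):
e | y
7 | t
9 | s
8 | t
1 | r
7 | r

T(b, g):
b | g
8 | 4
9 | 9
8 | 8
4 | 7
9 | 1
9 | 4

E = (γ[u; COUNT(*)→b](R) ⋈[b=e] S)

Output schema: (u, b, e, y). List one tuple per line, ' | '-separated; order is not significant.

Subexpression sizes:
  R → 4
  γ[u; COUNT(*)→b](R) → 3
  S → 5
  (γ[u; COUNT(*)→b](R) ⋈[b=e] S) → 2

== RESULT ==
u | b | e | y
s | 1 | 1 | r
t | 1 | 1 | r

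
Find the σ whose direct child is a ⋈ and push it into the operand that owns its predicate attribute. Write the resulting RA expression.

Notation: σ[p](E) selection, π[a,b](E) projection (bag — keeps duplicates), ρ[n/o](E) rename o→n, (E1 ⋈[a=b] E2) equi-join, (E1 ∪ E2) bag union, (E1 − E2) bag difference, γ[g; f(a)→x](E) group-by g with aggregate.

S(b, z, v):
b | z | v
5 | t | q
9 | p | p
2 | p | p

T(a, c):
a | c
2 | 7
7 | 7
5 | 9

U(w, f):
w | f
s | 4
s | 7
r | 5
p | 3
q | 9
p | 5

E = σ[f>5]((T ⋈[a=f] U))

σ filters on f, owned by the right side.
E' = (T ⋈[a=f] σ[f>5](U))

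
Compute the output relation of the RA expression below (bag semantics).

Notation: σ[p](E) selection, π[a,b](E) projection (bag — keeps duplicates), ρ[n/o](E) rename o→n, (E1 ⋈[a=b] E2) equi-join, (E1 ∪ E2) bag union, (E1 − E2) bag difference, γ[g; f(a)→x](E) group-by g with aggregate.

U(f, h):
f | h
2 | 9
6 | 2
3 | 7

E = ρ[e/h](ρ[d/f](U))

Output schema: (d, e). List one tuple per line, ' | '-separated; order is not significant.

Per-node cardinality:
  U → 3
  ρ[d/f](U) → 3
  ρ[e/h](ρ[d/f](U)) → 3

== RESULT ==
d | e
2 | 9
3 | 7
6 | 2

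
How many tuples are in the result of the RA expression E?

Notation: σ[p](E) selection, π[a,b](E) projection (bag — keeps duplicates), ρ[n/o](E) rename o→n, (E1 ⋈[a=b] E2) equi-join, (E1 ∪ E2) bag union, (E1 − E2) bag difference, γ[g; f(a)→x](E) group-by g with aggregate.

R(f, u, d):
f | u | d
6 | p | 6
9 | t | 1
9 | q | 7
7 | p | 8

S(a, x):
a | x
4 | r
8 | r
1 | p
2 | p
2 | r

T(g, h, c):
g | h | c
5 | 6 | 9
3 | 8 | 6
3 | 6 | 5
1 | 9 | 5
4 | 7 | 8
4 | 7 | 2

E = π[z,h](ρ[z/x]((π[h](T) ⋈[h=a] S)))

Subexpression sizes:
  T → 6
  π[h](T) → 6
  S → 5
  (π[h](T) ⋈[h=a] S) → 1
  ρ[z/x]((π[h](T) ⋈[h=a] S)) → 1
  π[z,h](ρ[z/x]((π[h](T) ⋈[h=a] S))) → 1

|E| = 1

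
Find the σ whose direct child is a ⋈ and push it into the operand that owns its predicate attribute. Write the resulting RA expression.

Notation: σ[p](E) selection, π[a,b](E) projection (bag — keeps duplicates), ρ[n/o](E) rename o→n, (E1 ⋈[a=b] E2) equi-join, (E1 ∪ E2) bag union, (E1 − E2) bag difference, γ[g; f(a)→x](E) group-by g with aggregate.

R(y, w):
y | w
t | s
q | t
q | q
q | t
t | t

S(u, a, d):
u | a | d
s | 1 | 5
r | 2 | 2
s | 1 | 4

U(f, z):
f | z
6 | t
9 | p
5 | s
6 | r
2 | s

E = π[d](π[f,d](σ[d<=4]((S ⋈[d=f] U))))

σ filters on d, owned by the left side.
E' = π[d](π[f,d]((σ[d<=4](S) ⋈[d=f] U)))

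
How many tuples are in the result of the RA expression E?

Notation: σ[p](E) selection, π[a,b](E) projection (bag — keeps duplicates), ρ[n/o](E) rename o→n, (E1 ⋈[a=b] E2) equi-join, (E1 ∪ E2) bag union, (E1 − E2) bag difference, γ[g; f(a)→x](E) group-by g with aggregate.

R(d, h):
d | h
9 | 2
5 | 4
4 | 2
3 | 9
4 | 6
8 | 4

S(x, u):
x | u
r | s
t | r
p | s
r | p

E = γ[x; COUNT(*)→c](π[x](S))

Row counts bottom-up:
  S → 4
  π[x](S) → 4
  γ[x; COUNT(*)→c](π[x](S)) → 3

|E| = 3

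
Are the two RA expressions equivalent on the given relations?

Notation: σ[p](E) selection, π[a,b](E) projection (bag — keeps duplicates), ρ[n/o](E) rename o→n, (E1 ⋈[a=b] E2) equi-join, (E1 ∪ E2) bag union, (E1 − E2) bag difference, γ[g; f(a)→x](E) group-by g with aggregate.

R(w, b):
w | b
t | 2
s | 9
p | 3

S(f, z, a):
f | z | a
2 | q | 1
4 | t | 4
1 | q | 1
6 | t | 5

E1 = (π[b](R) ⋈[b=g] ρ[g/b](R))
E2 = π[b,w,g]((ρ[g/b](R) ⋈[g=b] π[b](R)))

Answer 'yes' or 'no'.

E1 stepwise |·|:
  R → 3
  π[b](R) → 3
  R → 3
  ρ[g/b](R) → 3
  (π[b](R) ⋈[b=g] ρ[g/b](R)) → 3
E2 stepwise |·|:
  R → 3
  ρ[g/b](R) → 3
  R → 3
  π[b](R) → 3
  (ρ[g/b](R) ⋈[g=b] π[b](R)) → 3
  π[b,w,g]((ρ[g/b](R) ⋈[g=b] π[b](R))) → 3

E1 and E2 produce the same multiset:
b | w | g
2 | t | 2
3 | p | 3
9 | s | 9

yes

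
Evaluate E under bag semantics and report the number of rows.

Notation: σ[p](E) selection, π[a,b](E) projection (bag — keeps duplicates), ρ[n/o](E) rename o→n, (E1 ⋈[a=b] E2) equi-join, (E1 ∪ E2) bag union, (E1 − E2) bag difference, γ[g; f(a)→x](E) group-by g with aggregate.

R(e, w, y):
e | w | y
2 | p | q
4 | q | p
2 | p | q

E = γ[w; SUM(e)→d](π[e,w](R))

Stepwise |·|:
  R → 3
  π[e,w](R) → 3
  γ[w; SUM(e)→d](π[e,w](R)) → 2

|E| = 2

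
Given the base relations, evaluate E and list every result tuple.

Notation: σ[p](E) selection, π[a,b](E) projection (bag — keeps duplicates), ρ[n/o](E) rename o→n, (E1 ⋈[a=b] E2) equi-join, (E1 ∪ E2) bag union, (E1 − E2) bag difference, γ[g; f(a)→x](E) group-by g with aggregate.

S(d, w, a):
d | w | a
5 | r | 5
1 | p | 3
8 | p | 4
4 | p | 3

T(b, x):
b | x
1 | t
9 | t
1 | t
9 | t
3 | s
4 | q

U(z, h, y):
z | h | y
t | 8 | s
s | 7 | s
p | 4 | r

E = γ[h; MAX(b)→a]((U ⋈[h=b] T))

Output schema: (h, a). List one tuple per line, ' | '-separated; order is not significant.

Stepwise |·|:
  U → 3
  T → 6
  (U ⋈[h=b] T) → 1
  γ[h; MAX(b)→a]((U ⋈[h=b] T)) → 1

== RESULT ==
h | a
4 | 4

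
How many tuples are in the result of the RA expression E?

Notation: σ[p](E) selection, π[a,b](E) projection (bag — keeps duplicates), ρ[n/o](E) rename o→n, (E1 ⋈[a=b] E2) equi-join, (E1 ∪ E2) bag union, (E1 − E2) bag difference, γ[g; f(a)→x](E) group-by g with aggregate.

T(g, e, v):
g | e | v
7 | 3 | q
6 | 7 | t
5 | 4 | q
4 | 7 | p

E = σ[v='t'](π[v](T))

Per-node cardinality:
  T → 4
  π[v](T) → 4
  σ[v='t'](π[v](T)) → 1

|E| = 1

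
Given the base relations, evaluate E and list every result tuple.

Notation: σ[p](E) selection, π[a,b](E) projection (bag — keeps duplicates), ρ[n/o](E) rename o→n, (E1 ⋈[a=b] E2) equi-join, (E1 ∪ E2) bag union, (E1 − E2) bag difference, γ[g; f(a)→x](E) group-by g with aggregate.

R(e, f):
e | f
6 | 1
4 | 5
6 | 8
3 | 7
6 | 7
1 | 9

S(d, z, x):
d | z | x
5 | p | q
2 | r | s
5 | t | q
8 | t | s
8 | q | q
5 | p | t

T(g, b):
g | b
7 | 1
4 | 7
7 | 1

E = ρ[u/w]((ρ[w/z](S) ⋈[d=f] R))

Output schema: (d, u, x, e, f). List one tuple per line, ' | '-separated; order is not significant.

Stepwise |·|:
  S → 6
  ρ[w/z](S) → 6
  R → 6
  (ρ[w/z](S) ⋈[d=f] R) → 5
  ρ[u/w]((ρ[w/z](S) ⋈[d=f] R)) → 5

== RESULT ==
d | u | x | e | f
5 | p | q | 4 | 5
5 | p | t | 4 | 5
5 | t | q | 4 | 5
8 | q | q | 6 | 8
8 | t | s | 6 | 8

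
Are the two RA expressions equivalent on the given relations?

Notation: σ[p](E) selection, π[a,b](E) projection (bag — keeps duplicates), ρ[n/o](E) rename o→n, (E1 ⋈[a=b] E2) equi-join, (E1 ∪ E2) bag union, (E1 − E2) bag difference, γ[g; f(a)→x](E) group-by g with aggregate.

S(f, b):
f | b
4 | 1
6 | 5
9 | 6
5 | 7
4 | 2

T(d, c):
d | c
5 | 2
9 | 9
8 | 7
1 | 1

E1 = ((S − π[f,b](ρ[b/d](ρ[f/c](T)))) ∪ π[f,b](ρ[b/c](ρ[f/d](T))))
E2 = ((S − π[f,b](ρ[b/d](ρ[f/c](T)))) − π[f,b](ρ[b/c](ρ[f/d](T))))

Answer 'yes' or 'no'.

E1 stepwise |·|:
  S → 5
  T → 4
  ρ[f/c](T) → 4
  ρ[b/d](ρ[f/c](T)) → 4
  π[f,b](ρ[b/d](ρ[f/c](T))) → 4
  (S − π[f,b](ρ[b/d](ρ[f/c](T)))) → 5
  T → 4
  ρ[f/d](T) → 4
  ρ[b/c](ρ[f/d](T)) → 4
  π[f,b](ρ[b/c](ρ[f/d](T))) → 4
  ((S − π[f,b](ρ[b/d](ρ[f/c](T)))) ∪ π[f,b](ρ[b/c](ρ[f/d](T)))) → 9
E2 stepwise |·|:
  S → 5
  T → 4
  ρ[f/c](T) → 4
  ρ[b/d](ρ[f/c](T)) → 4
  π[f,b](ρ[b/d](ρ[f/c](T))) → 4
  (S − π[f,b](ρ[b/d](ρ[f/c](T)))) → 5
  T → 4
  ρ[f/d](T) → 4
  ρ[b/c](ρ[f/d](T)) → 4
  π[f,b](ρ[b/c](ρ[f/d](T))) → 4
  ((S − π[f,b](ρ[b/d](ρ[f/c](T)))) − π[f,b](ρ[b/c](ρ[f/d](T)))) → 5

E1 result:
f | b
1 | 1
4 | 1
4 | 2
5 | 2
5 | 7
6 | 5
8 | 7
9 | 6
9 | 9
E2 result:
f | b
4 | 1
4 | 2
5 | 7
6 | 5
9 | 6
Witness: (9, 9) appears 1× in E1 but 0× in E2.

no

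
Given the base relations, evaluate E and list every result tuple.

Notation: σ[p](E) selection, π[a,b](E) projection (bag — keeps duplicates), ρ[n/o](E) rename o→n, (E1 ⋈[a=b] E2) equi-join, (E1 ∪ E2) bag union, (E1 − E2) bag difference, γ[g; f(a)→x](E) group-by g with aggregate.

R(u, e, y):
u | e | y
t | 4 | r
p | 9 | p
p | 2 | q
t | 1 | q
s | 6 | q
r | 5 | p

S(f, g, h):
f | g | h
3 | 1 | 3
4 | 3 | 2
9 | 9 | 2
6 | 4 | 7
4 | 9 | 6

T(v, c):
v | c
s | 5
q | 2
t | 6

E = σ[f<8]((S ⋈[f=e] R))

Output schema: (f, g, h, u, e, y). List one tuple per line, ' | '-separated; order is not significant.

Subexpression sizes:
  S → 5
  R → 6
  (S ⋈[f=e] R) → 4
  σ[f<8]((S ⋈[f=e] R)) → 3

== RESULT ==
f | g | h | u | e | y
4 | 3 | 2 | t | 4 | r
4 | 9 | 6 | t | 4 | r
6 | 4 | 7 | s | 6 | q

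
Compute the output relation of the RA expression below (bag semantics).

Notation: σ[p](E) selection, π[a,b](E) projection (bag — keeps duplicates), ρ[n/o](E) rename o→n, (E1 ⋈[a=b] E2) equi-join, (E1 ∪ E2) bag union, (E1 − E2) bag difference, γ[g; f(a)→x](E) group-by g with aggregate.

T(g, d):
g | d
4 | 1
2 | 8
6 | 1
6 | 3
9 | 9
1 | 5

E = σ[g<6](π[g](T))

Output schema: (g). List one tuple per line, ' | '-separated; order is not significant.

Per-node cardinality:
  T → 6
  π[g](T) → 6
  σ[g<6](π[g](T)) → 3

== RESULT ==
g
1
2
4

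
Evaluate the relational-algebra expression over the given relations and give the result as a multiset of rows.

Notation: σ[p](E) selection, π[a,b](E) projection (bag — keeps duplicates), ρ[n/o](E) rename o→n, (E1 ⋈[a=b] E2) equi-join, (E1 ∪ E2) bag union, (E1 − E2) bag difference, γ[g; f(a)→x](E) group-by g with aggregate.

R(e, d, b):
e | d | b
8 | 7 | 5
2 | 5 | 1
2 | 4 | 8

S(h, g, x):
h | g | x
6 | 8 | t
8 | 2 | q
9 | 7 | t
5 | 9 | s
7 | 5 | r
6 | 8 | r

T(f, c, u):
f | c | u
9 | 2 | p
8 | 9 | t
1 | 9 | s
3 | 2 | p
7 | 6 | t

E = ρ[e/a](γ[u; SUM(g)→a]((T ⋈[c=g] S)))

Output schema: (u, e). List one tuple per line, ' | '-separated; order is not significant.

Stepwise |·|:
  T → 5
  S → 6
  (T ⋈[c=g] S) → 4
  γ[u; SUM(g)→a]((T ⋈[c=g] S)) → 3
  ρ[e/a](γ[u; SUM(g)→a]((T ⋈[c=g] S))) → 3

== RESULT ==
u | e
p | 4
s | 9
t | 9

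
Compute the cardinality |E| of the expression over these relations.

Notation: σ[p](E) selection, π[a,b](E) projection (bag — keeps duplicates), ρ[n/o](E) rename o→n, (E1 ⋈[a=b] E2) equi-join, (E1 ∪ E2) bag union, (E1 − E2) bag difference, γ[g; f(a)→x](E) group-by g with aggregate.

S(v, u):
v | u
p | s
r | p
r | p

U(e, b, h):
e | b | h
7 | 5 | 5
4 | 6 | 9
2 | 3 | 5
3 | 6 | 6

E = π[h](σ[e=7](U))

Stepwise |·|:
  U → 4
  σ[e=7](U) → 1
  π[h](σ[e=7](U)) → 1

|E| = 1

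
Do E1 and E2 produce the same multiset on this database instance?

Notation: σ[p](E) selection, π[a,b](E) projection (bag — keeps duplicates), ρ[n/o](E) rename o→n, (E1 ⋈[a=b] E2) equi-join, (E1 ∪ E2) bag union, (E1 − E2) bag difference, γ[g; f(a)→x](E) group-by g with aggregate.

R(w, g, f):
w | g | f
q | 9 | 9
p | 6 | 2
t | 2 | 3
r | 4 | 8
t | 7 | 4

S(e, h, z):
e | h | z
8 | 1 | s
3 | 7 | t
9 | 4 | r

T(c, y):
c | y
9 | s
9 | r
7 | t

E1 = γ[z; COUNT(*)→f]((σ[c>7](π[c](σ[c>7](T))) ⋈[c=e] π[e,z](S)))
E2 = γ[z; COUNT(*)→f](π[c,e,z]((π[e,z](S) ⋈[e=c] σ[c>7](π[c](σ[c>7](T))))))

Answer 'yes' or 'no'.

E1 row counts bottom-up:
  T → 3
  σ[c>7](T) → 2
  π[c](σ[c>7](T)) → 2
  σ[c>7](π[c](σ[c>7](T))) → 2
  S → 3
  π[e,z](S) → 3
  (σ[c>7](π[c](σ[c>7](T))) ⋈[c=e] π[e,z](S)) → 2
  γ[z; COUNT(*)→f]((σ[c>7](π[c](σ[c>7](T))) ⋈[c=e] π[e,z](S))) → 1
E2 row counts bottom-up:
  S → 3
  π[e,z](S) → 3
  T → 3
  σ[c>7](T) → 2
  π[c](σ[c>7](T)) → 2
  σ[c>7](π[c](σ[c>7](T))) → 2
  (π[e,z](S) ⋈[e=c] σ[c>7](π[c](σ[c>7](T)))) → 2
  π[c,e,z]((π[e,z](S) ⋈[e=c] σ[c>7](π[c](σ[c>7](T))))) → 2
  γ[z; COUNT(*)→f](π[c,e,z]((π[e,z](S) ⋈[e=c] σ[c>7](π[c](σ[c>7](T)))))) → 1

E1 and E2 produce the same multiset:
z | f
r | 2

yes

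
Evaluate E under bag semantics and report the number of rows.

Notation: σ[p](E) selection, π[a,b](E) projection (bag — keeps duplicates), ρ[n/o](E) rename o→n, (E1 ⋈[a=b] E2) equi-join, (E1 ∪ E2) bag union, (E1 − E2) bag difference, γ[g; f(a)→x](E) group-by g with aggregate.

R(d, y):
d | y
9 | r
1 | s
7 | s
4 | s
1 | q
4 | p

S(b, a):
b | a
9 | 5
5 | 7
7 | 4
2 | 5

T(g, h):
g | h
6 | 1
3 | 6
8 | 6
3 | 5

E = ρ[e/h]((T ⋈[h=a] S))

Per-node cardinality:
  T → 4
  S → 4
  (T ⋈[h=a] S) → 2
  ρ[e/h]((T ⋈[h=a] S)) → 2

|E| = 2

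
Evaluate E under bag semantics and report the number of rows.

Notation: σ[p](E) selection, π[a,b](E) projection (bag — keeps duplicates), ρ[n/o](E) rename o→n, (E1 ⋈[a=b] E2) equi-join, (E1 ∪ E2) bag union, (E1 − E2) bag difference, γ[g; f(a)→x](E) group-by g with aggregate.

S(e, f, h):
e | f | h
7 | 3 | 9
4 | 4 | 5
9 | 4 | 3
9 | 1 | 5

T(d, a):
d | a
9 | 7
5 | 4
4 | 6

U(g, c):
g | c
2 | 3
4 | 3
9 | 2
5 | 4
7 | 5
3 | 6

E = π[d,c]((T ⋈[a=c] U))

Stepwise |·|:
  T → 3
  U → 6
  (T ⋈[a=c] U) → 2
  π[d,c]((T ⋈[a=c] U)) → 2

|E| = 2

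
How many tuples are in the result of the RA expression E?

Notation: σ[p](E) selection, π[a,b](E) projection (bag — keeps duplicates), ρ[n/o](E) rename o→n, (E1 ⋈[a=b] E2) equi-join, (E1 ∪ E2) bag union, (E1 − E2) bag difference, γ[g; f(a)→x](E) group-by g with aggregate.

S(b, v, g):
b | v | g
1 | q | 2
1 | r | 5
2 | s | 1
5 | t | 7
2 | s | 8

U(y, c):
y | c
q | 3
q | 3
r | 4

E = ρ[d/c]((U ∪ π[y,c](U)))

Per-node cardinality:
  U → 3
  U → 3
  π[y,c](U) → 3
  (U ∪ π[y,c](U)) → 6
  ρ[d/c]((U ∪ π[y,c](U))) → 6

|E| = 6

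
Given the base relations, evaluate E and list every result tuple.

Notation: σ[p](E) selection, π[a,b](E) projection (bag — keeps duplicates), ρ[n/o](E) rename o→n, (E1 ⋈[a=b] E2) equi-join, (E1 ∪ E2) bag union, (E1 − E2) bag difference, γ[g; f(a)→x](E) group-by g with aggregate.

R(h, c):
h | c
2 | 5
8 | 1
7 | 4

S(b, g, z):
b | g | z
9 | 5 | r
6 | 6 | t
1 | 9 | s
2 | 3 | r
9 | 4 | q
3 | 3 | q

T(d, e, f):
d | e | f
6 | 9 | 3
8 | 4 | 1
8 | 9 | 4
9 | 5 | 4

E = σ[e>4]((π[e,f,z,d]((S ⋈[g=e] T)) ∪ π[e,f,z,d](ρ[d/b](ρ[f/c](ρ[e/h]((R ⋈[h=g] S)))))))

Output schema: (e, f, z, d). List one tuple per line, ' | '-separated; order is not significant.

Per-node cardinality:
  S → 6
  T → 4
  (S ⋈[g=e] T) → 4
  π[e,f,z,d]((S ⋈[g=e] T)) → 4
  R → 3
  S → 6
  (R ⋈[h=g] S) → 0
  ρ[e/h]((R ⋈[h=g] S)) → 0
  ρ[f/c](ρ[e/h]((R ⋈[h=g] S))) → 0
  ρ[d/b](ρ[f/c](ρ[e/h]((R ⋈[h=g] S)))) → 0
  π[e,f,z,d](ρ[d/b](ρ[f/c](ρ[e/h]((R ⋈[h=g] S))))) → 0
  (π[e,f,z,d]((S ⋈[g=e] T)) ∪ π[e,f,z,d](ρ[d/b](ρ[f/c](ρ[e/h]((R ⋈[h=g] S)))))) → 4
  σ[e>4]((π[e,f,z,d]((S ⋈[g=e] T)) ∪ π[e,f,z,d](ρ[d/b](ρ[f/c](ρ[e/h]((R ⋈[h=g] S))))))) → 3

== RESULT ==
e | f | z | d
5 | 4 | r | 9
9 | 3 | s | 6
9 | 4 | s | 8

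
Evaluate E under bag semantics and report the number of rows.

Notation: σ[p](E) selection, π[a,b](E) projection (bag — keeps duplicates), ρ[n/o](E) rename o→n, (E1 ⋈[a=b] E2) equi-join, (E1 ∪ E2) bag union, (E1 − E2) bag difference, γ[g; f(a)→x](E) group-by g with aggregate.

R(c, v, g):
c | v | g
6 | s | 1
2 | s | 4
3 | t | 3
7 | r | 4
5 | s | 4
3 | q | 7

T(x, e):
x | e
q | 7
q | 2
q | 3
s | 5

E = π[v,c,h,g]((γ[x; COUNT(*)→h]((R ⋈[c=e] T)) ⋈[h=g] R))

Subexpression sizes:
  R → 6
  T → 4
  (R ⋈[c=e] T) → 5
  γ[x; COUNT(*)→h]((R ⋈[c=e] T)) → 2
  R → 6
  (γ[x; COUNT(*)→h]((R ⋈[c=e] T)) ⋈[h=g] R) → 4
  π[v,c,h,g]((γ[x; COUNT(*)→h]((R ⋈[c=e] T)) ⋈[h=g] R)) → 4

|E| = 4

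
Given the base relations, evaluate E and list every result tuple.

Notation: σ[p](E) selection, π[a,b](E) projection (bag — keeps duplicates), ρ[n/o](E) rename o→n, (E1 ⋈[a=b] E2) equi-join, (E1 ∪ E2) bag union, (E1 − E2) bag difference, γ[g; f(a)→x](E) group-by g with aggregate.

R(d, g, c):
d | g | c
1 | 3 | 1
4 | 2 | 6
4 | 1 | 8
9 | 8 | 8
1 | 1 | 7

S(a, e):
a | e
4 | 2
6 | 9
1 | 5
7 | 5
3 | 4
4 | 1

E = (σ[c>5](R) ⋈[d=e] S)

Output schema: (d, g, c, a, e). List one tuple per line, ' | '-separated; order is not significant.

Per-node cardinality:
  R → 5
  σ[c>5](R) → 4
  S → 6
  (σ[c>5](R) ⋈[d=e] S) → 4

== RESULT ==
d | g | c | a | e
1 | 1 | 7 | 4 | 1
4 | 1 | 8 | 3 | 4
4 | 2 | 6 | 3 | 4
9 | 8 | 8 | 6 | 9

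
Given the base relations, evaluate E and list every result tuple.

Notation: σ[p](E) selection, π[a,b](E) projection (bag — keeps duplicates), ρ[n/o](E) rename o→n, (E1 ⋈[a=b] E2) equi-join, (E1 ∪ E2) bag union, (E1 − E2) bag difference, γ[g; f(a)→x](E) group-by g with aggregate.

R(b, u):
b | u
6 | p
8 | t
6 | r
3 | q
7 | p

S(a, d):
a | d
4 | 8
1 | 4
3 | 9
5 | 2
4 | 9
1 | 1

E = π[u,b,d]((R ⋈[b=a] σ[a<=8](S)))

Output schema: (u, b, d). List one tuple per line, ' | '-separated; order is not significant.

Row counts bottom-up:
  R → 5
  S → 6
  σ[a<=8](S) → 6
  (R ⋈[b=a] σ[a<=8](S)) → 1
  π[u,b,d]((R ⋈[b=a] σ[a<=8](S))) → 1

== RESULT ==
u | b | d
q | 3 | 9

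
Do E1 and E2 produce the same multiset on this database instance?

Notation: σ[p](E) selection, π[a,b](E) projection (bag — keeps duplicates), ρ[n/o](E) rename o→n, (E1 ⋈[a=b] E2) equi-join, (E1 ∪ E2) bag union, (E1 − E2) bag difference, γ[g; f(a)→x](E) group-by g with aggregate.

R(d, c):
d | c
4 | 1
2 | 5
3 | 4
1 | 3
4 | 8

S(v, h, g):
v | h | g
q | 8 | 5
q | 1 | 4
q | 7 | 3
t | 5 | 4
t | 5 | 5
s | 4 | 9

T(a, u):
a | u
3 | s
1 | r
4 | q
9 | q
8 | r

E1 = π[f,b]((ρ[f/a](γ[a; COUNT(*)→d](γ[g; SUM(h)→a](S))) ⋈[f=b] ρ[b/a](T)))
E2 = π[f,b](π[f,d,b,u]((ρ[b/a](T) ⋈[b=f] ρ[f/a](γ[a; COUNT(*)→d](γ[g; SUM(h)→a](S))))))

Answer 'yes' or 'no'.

E1 per-node cardinality:
  S → 6
  γ[g; SUM(h)→a](S) → 4
  γ[a; COUNT(*)→d](γ[g; SUM(h)→a](S)) → 4
  ρ[f/a](γ[a; COUNT(*)→d](γ[g; SUM(h)→a](S))) → 4
  T → 5
  ρ[b/a](T) → 5
  (ρ[f/a](γ[a; COUNT(*)→d](γ[g; SUM(h)→a](S))) ⋈[f=b] ρ[b/a](T)) → 1
  π[f,b]((ρ[f/a](γ[a; COUNT(*)→d](γ[g; SUM(h)→a](S))) ⋈[f=b] ρ[b/a](T))) → 1
E2 per-node cardinality:
  T → 5
  ρ[b/a](T) → 5
  S → 6
  γ[g; SUM(h)→a](S) → 4
  γ[a; COUNT(*)→d](γ[g; SUM(h)→a](S)) → 4
  ρ[f/a](γ[a; COUNT(*)→d](γ[g; SUM(h)→a](S))) → 4
  (ρ[b/a](T) ⋈[b=f] ρ[f/a](γ[a; COUNT(*)→d](γ[g; SUM(h)→a](S)))) → 1
  π[f,d,b,u]((ρ[b/a](T) ⋈[b=f] ρ[f/a](γ[a; COUNT(*)→d](γ[g; SUM(h)→a](S))))) → 1
  π[f,b](π[f,d,b,u]((ρ[b/a](T) ⋈[b=f] ρ[f/a](γ[a; COUNT(*)→d](γ[g; SUM(h)→a](S)))))) → 1

E1 and E2 produce the same multiset:
f | b
4 | 4

yes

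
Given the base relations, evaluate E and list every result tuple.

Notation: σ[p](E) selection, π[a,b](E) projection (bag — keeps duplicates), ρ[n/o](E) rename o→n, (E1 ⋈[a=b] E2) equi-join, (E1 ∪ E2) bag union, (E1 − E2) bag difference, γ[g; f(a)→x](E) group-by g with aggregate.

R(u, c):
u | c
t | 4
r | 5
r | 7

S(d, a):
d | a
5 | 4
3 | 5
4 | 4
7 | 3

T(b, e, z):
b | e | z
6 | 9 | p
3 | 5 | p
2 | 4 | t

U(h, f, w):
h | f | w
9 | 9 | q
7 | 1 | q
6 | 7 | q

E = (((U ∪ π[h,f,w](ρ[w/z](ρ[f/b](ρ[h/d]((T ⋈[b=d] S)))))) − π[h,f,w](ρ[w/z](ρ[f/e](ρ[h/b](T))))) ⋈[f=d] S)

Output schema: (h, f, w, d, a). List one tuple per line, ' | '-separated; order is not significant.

Subexpression sizes:
  U → 3
  T → 3
  S → 4
  (T ⋈[b=d] S) → 1
  ρ[h/d]((T ⋈[b=d] S)) → 1
  ρ[f/b](ρ[h/d]((T ⋈[b=d] S))) → 1
  ρ[w/z](ρ[f/b](ρ[h/d]((T ⋈[b=d] S)))) → 1
  π[h,f,w](ρ[w/z](ρ[f/b](ρ[h/d]((T ⋈[b=d] S))))) → 1
  (U ∪ π[h,f,w](ρ[w/z](ρ[f/b](ρ[h/d]((T ⋈[b=d] S)))))) → 4
  T → 3
  ρ[h/b](T) → 3
  ρ[f/e](ρ[h/b](T)) → 3
  ρ[w/z](ρ[f/e](ρ[h/b](T))) → 3
  π[h,f,w](ρ[w/z](ρ[f/e](ρ[h/b](T)))) → 3
  ((U ∪ π[h,f,w](ρ[w/z](ρ[f/b](ρ[h/d]((T ⋈[b=d] S)))))) − π[h,f,w](ρ[w/z](ρ[f/e](ρ[h/b](T))))) → 4
  S → 4
  (((U ∪ π[h,f,w](ρ[w/z](ρ[f/b](ρ[h/d]((T ⋈[b=d] S)))))) − π[h,f,w](ρ[w/z](ρ[f/e](ρ[h/b](T))))) ⋈[f=d] S) → 2

== RESULT ==
h | f | w | d | a
3 | 3 | p | 3 | 5
6 | 7 | q | 7 | 3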